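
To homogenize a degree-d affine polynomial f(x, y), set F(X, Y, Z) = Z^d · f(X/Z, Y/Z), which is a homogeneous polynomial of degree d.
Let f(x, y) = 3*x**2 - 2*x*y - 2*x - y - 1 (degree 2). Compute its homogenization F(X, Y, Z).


F(X, Y, Z) = 3*X**2 - 2*X*Y - 2*X*Z - Y*Z - Z**2

deg(f) = 2.
Substitute x = X/Z, y = Y/Z into f, then multiply by Z^2.
  monomial 3·x^2·y^0 ↦ 3·X^2·Y^0·Z^0.
  monomial -2·x^1·y^1 ↦ -2·X^1·Y^1·Z^0.
  monomial -2·x^1·y^0 ↦ -2·X^1·Y^0·Z^1.
  monomial -1·x^0·y^1 ↦ -1·X^0·Y^1·Z^1.
  monomial -1·x^0·y^0 ↦ -1·X^0·Y^0·Z^2.
Collecting: F(X, Y, Z) = 3*X**2 - 2*X*Y - 2*X*Z - Y*Z - Z**2.


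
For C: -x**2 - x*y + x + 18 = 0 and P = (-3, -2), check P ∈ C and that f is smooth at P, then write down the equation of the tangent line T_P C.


Tangent line at P: 9*x + 3*y + 33 = 0.

Step 1: f(-3, -2) = 0, so P lies on C.
Step 2: partial derivatives
  f_x(x, y) = -2*x - y + 1, f_y(x, y) = -x.
  f_x(P) = 9, f_y(P) = 3 (gradient nonzero, so P is smooth).
Step 3: tangent line at P: 9·(x − -3) + 3·(y − -2) = 0.
Expanding: 9*x + 3*y + 33 = 0.


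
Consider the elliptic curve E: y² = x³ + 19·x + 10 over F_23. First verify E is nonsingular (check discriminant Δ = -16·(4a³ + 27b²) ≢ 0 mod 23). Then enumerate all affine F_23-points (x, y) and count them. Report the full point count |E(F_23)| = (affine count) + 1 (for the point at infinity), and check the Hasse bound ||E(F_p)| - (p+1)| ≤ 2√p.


Affine points = {(3, 5), (3, 18), (4, 9), (4, 14), (5, 0), (6, 8), (6, 15), (7, 7), (7, 16), (9, 6), (9, 17), (10, 2), (10, 21), (11, 3), (11, 20), (13, 4), (13, 19), (15, 6), (15, 17), (17, 5), (17, 18), (19, 10), (19, 13), (20, 8), (20, 15), (22, 6), (22, 17)}; affine count = 27; |E(F_23)| = 28.

Discriminant check: Δ ∝ 4a³ + 27b² = 4·19³ + 27·10² = 4·6859 + 27·100 ≡ 6 (mod 23). Nonzero ⇒ E is nonsingular.
For each x ∈ F_23, compute rhs = x³ + 19·x + 10 mod 23, then count y ∈ F_23 with y² ≡ rhs.
  x = 0: rhs = 10, matching y values: none (0 points).
  x = 1: rhs = 7, matching y values: none (0 points).
  x = 2: rhs = 10, matching y values: none (0 points).
  x = 3: rhs = 2, matching y values: 5, 18 (2 points).
  x = 4: rhs = 12, matching y values: 9, 14 (2 points).
  x = 5: rhs = 0, matching y values: 0 (1 points).
  x = 6: rhs = 18, matching y values: 8, 15 (2 points).
  x = 7: rhs = 3, matching y values: 7, 16 (2 points).
  x = 8: rhs = 7, matching y values: none (0 points).
  x = 9: rhs = 13, matching y values: 6, 17 (2 points).
  x = 10: rhs = 4, matching y values: 2, 21 (2 points).
  x = 11: rhs = 9, matching y values: 3, 20 (2 points).
  x = 12: rhs = 11, matching y values: none (0 points).
  x = 13: rhs = 16, matching y values: 4, 19 (2 points).
  x = 14: rhs = 7, matching y values: none (0 points).
  x = 15: rhs = 13, matching y values: 6, 17 (2 points).
  x = 16: rhs = 17, matching y values: none (0 points).
  x = 17: rhs = 2, matching y values: 5, 18 (2 points).
  x = 18: rhs = 20, matching y values: none (0 points).
  x = 19: rhs = 8, matching y values: 10, 13 (2 points).
  x = 20: rhs = 18, matching y values: 8, 15 (2 points).
  x = 21: rhs = 10, matching y values: none (0 points).
  x = 22: rhs = 13, matching y values: 6, 17 (2 points).
Total affine count: 27.
Full point count |E(F_23)| = 27 + 1 = 28.
Hasse bound: |28 − (23+1)| = |4| = 4 ≤ 2√23 ≈ 9.5917 ✓.


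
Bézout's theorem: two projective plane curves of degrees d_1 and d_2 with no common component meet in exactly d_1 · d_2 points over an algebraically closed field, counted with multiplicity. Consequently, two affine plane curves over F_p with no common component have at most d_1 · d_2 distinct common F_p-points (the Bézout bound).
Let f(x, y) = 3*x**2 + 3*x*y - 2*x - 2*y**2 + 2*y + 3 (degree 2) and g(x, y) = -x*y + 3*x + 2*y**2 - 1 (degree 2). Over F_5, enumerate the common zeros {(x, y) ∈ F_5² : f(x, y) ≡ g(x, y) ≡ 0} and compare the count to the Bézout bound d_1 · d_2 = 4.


Common zeros: ∅; count = 0; Bézout bound = 4.

deg(f) = 2, deg(g) = 2, so Bézout bound = 4.
Scan x ∈ F_5. For each x, list the y ∈ F_5 with f(x, y) ≡ 0 and those with g(x, y) ≡ 0 (mod 5); the common zeros in that column are the intersection.
  x = 0: f ≡ 0 at y ∈ ∅; g ≡ 0 at y ∈ ∅; common: ∅.
  x = 1: f ≡ 0 at y ∈ ∅; g ≡ 0 at y ∈ {4}; common: ∅.
  x = 2: f ≡ 0 at y ∈ ∅; g ≡ 0 at y ∈ {0, 1}; common: ∅.
  x = 3: f ≡ 0 at y ∈ ∅; g ≡ 0 at y ∈ {2}; common: ∅.
  x = 4: f ≡ 0 at y ∈ {1}; g ≡ 0 at y ∈ ∅; common: ∅.
Collecting: common zeros = ∅, so the count is 0.
Comparison with the Bézout bound: 0 ≤ 4 = deg(f)·deg(g), as expected for curves with no common component (the affine F_5-count falls short of the bound because intersections may lie at infinity, over extension fields, or carry multiplicity).


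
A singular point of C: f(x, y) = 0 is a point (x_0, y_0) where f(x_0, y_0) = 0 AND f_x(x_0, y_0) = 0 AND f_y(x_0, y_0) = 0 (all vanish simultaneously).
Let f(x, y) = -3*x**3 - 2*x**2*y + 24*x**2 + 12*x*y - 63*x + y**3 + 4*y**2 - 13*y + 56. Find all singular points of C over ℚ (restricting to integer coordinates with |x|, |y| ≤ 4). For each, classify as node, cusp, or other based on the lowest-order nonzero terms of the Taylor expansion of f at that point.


Singular points: {(3, -1)}; classification: node.

Compute partial derivatives:
  f_x = -9*x**2 - 4*x*y + 48*x + 12*y - 63.
  f_y = -2*x**2 + 12*x + 3*y**2 + 8*y - 13.
Scan x_0 ∈ {−4, ..., 4}. For each x_0, f_y(x_0, y) is a polynomial in y; find its integer roots y ∈ {−4, ..., 4}, then test f_x and f at those candidates.
  x = -4: f_y(-4, y) = 3*y**2 + 8*y - 93; no integer root y with |y| ≤ 4.
  x = -3: f_y(-3, y) = 3*y**2 + 8*y - 67; no integer root y with |y| ≤ 4.
  x = -2: f_y(-2, y) = 3*y**2 + 8*y - 45; no integer root y with |y| ≤ 4.
  x = -1: f_y(-1, y) = 3*y**2 + 8*y - 27; no integer root y with |y| ≤ 4.
  x = 0: f_y(0, y) = 3*y**2 + 8*y - 13; no integer root y with |y| ≤ 4.
  x = 1: f_y(1, y) = 3*y**2 + 8*y - 3; vanishes at y ∈ {-3}. (1, -3): f_x = -48 ≠ 0.
  x = 2: f_y(2, y) = 3*y**2 + 8*y + 3; no integer root y with |y| ≤ 4.
  x = 3: f_y(3, y) = 3*y**2 + 8*y + 5; vanishes at y ∈ {-1}. (3, -1): f_x = 0, f = 0 — SINGULAR.
  x = 4: f_y(4, y) = 3*y**2 + 8*y + 3; no integer root y with |y| ≤ 4.
Only singular point on the grid: (3, -1).
Classify: substitute x = 3 + u, y = -1 + v and expand: f = -3*u**3 - 2*u**2*v - u**2 + v**3 + v**2.
No constant or linear terms (consistent with a singular point). Quadratic part: -u**2 + v**2. Cubic part: -3*u**3 - 2*u**2*v + v**3.
The quadratic part v**2 - u**2 = (v − u)(v + u) splits into two distinct linear factors, so there are two distinct tangent lines y − -1 = ±(x − 3) — this is a node (ordinary double point).
Classification: node.


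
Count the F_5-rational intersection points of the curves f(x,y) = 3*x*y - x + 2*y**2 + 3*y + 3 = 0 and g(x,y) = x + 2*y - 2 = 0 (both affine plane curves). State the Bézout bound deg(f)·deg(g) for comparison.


Common zeros: ∅; count = 0; Bézout bound = 2.

deg(f) = 2, deg(g) = 1, so Bézout bound = 2.
Scan x ∈ F_5. For each x, list the y ∈ F_5 with f(x, y) ≡ 0 and those with g(x, y) ≡ 0 (mod 5); the common zeros in that column are the intersection.
  x = 0: f ≡ 0 at y ∈ {3}; g ≡ 0 at y ∈ {1}; common: ∅.
  x = 1: f ≡ 0 at y ∈ {1}; g ≡ 0 at y ∈ {3}; common: ∅.
  x = 2: f ≡ 0 at y ∈ ∅; g ≡ 0 at y ∈ {0}; common: ∅.
  x = 3: f ≡ 0 at y ∈ {0, 4}; g ≡ 0 at y ∈ {2}; common: ∅.
  x = 4: f ≡ 0 at y ∈ ∅; g ≡ 0 at y ∈ {4}; common: ∅.
Collecting: common zeros = ∅, so the count is 0.
Comparison with the Bézout bound: 0 ≤ 2 = deg(f)·deg(g), as expected for curves with no common component (the affine F_5-count falls short of the bound because intersections may lie at infinity, over extension fields, or carry multiplicity).


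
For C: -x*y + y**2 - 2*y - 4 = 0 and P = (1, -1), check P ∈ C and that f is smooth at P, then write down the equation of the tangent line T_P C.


Tangent line at P: x - 5*y - 6 = 0.

Step 1: f(1, -1) = 0, so P lies on C.
Step 2: partial derivatives
  f_x(x, y) = -y, f_y(x, y) = -x + 2*y - 2.
  f_x(P) = 1, f_y(P) = -5 (gradient nonzero, so P is smooth).
Step 3: tangent line at P: 1·(x − 1) + -5·(y − -1) = 0.
Expanding: x - 5*y - 6 = 0.


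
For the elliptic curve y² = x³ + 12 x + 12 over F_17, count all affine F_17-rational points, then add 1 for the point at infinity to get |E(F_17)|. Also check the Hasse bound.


Affine points = {(1, 5), (1, 12), (8, 5), (8, 12), (9, 4), (9, 13), (11, 8), (11, 9), (13, 6), (13, 11), (14, 0), (16, 4), (16, 13)}; affine count = 13; |E(F_17)| = 14.

Discriminant check: Δ ∝ 4a³ + 27b² = 4·12³ + 27·12² = 4·1728 + 27·144 ≡ 5 (mod 17). Nonzero ⇒ E is nonsingular.
For each x ∈ F_17, compute rhs = x³ + 12·x + 12 mod 17, then count y ∈ F_17 with y² ≡ rhs.
  x = 0: rhs = 12, matching y values: none (0 points).
  x = 1: rhs = 8, matching y values: 5, 12 (2 points).
  x = 2: rhs = 10, matching y values: none (0 points).
  x = 3: rhs = 7, matching y values: none (0 points).
  x = 4: rhs = 5, matching y values: none (0 points).
  x = 5: rhs = 10, matching y values: none (0 points).
  x = 6: rhs = 11, matching y values: none (0 points).
  x = 7: rhs = 14, matching y values: none (0 points).
  x = 8: rhs = 8, matching y values: 5, 12 (2 points).
  x = 9: rhs = 16, matching y values: 4, 13 (2 points).
  x = 10: rhs = 10, matching y values: none (0 points).
  x = 11: rhs = 13, matching y values: 8, 9 (2 points).
  x = 12: rhs = 14, matching y values: none (0 points).
  x = 13: rhs = 2, matching y values: 6, 11 (2 points).
  x = 14: rhs = 0, matching y values: 0 (1 points).
  x = 15: rhs = 14, matching y values: none (0 points).
  x = 16: rhs = 16, matching y values: 4, 13 (2 points).
Total affine count: 13.
Full point count |E(F_17)| = 13 + 1 = 14.
Hasse bound: |14 − (17+1)| = |-4| = 4 ≤ 2√17 ≈ 8.2462 ✓.


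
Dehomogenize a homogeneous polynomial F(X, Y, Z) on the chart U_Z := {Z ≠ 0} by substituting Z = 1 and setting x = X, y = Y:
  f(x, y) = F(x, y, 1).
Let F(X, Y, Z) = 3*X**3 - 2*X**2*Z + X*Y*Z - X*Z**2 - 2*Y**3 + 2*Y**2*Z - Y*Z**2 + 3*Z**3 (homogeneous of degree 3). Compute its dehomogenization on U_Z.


f(x, y) = 3*x**3 - 2*x**2 + x*y - x - 2*y**3 + 2*y**2 - y + 3

On U_Z we set Z = 1. Each monomial c·X^i·Y^j·Z^k in F becomes c·x^i·y^j·1^k = c·x^i·y^j.
Substituting Z = 1: F(X, Y, 1) = 3*x**3 - 2*x**2 + x*y - x - 2*y**3 + 2*y**2 - y + 3.
Note: deg(f) ≤ deg(F) = 3; strict inequality happens when F is divisible by Z (lost terms).


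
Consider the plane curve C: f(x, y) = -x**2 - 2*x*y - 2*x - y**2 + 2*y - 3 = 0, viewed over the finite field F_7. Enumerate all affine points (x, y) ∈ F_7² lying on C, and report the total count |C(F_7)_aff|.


Affine F_7-points: {(1, 1), (1, 6), (2, 1), (2, 4), (3, 5), (6, 5), (6, 6)}; count = 7.

For each of the 49 pairs (x, y) ∈ F_7², evaluate f(x, y) mod 7. Record the zeros.
  x = 0: [0↦4, 1↦5, 2↦4, 3↦1, 4↦3, 5↦3, 6↦1]  zeros at y ∈ ∅
  x = 1: [0↦1, 1↦0, 2↦4, 3↦6, 4↦6, 5↦4, 6↦0]  zeros at y ∈ {1, 6}
  x = 2: [0↦3, 1↦0, 2↦2, 3↦2, 4↦0, 5↦3, 6↦4]  zeros at y ∈ {1, 4}
  x = 3: [0↦3, 1↦5, 2↦5, 3↦3, 4↦6, 5↦0, 6↦6]  zeros at y ∈ {5}
  x = 4: [0↦1, 1↦1, 2↦6, 3↦2, 4↦3, 5↦2, 6↦6]  zeros at y ∈ ∅
  x = 5: [0↦4, 1↦2, 2↦5, 3↦6, 4↦5, 5↦2, 6↦4]  zeros at y ∈ ∅
  x = 6: [0↦5, 1↦1, 2↦2, 3↦1, 4↦5, 5↦0, 6↦0]  zeros at y ∈ {5, 6}
Collecting zeros: affine points = {(1, 1), (1, 6), (2, 1), (2, 4), (3, 5), (6, 5), (6, 6)}.
Total count |C(F_7)_aff| = 7.


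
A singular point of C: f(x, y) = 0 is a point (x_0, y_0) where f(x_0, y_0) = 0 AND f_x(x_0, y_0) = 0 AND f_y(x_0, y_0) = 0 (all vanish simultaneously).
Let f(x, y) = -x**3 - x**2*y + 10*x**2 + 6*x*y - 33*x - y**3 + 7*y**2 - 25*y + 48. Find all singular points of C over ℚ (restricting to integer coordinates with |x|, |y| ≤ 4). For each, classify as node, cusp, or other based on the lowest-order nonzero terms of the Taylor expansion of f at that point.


Singular points: {(3, 2)}; classification: node.

Compute partial derivatives:
  f_x = -3*x**2 - 2*x*y + 20*x + 6*y - 33.
  f_y = -x**2 + 6*x - 3*y**2 + 14*y - 25.
Scan x_0 ∈ {−4, ..., 4}. For each x_0, f_y(x_0, y) is a polynomial in y; find its integer roots y ∈ {−4, ..., 4}, then test f_x and f at those candidates.
  x = -4: f_y(-4, y) = -3*y**2 + 14*y - 65; no integer root y with |y| ≤ 4.
  x = -3: f_y(-3, y) = -3*y**2 + 14*y - 52; no integer root y with |y| ≤ 4.
  x = -2: f_y(-2, y) = -3*y**2 + 14*y - 41; no integer root y with |y| ≤ 4.
  x = -1: f_y(-1, y) = -3*y**2 + 14*y - 32; no integer root y with |y| ≤ 4.
  x = 0: f_y(0, y) = -3*y**2 + 14*y - 25; no integer root y with |y| ≤ 4.
  x = 1: f_y(1, y) = -3*y**2 + 14*y - 20; no integer root y with |y| ≤ 4.
  x = 2: f_y(2, y) = -3*y**2 + 14*y - 17; no integer root y with |y| ≤ 4.
  x = 3: f_y(3, y) = -3*y**2 + 14*y - 16; vanishes at y ∈ {2}. (3, 2): f_x = 0, f = 0 — SINGULAR.
  x = 4: f_y(4, y) = -3*y**2 + 14*y - 17; no integer root y with |y| ≤ 4.
Only singular point on the grid: (3, 2).
Classify: substitute x = 3 + u, y = 2 + v and expand: f = -u**3 - u**2*v - u**2 - v**3 + v**2.
No constant or linear terms (consistent with a singular point). Quadratic part: -u**2 + v**2. Cubic part: -u**3 - u**2*v - v**3.
The quadratic part v**2 - u**2 = (v − u)(v + u) splits into two distinct linear factors, so there are two distinct tangent lines y − 2 = ±(x − 3) — this is a node (ordinary double point).
Classification: node.


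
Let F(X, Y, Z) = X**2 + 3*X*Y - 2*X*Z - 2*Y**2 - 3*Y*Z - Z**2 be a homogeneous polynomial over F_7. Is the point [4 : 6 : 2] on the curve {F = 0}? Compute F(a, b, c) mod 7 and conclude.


F(4,6,2) ≡ 2 (mod 7); P is NOT on the curve.

Evaluate F(4, 6, 2) term-by-term (mod 7).
  X**2 ↦ 1·16·1·1 = 16
  3*X*Y ↦ 3·4·6·1 = 72
  -2*X*Z ↦ -2·4·1·2 = -16
  -2*Y**2 ↦ -2·1·36·1 = -72
  -3*Y*Z ↦ -3·1·6·2 = -36
  -Z**2 ↦ -1·1·1·4 = -4
Sum: F(4, 6, 2) = (16) + (72) + (-16) + (-72) + (-36) + (-4) = -40.
Reducing mod 7: -40 ≡ 2 (mod 7).
Since F(a, b, c) ≡ 2 ≠ 0 (mod 7), P does NOT lie on the curve.


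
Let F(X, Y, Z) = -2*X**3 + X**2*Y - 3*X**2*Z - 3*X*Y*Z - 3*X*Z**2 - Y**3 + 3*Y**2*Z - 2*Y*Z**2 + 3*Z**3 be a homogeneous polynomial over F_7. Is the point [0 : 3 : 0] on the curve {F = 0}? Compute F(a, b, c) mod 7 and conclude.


F(0,3,0) ≡ 1 (mod 7); P is NOT on the curve.

Evaluate F(0, 3, 0) term-by-term (mod 7).
  -2*X**3 ↦ -2·0·1·1 = 0
  X**2*Y ↦ 1·0·3·1 = 0
  -3*X**2*Z ↦ -3·0·1·0 = 0
  -3*X*Y*Z ↦ -3·0·3·0 = 0
  -3*X*Z**2 ↦ -3·0·1·0 = 0
  -Y**3 ↦ -1·1·27·1 = -27
  3*Y**2*Z ↦ 3·1·9·0 = 0
  -2*Y*Z**2 ↦ -2·1·3·0 = 0
  3*Z**3 ↦ 3·1·1·0 = 0
Sum: F(0, 3, 0) = (0) + (0) + (0) + (0) + (0) + (-27) + (0) + (0) + (0) = -27.
Reducing mod 7: -27 ≡ 1 (mod 7).
Since F(a, b, c) ≡ 1 ≠ 0 (mod 7), P does NOT lie on the curve.


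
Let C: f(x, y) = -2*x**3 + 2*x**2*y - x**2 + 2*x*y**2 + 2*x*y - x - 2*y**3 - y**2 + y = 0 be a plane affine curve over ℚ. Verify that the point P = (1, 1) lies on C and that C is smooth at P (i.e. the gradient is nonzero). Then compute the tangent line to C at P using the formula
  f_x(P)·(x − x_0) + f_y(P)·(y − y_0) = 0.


Tangent line at P: -x + y = 0.

Step 1: f(1, 1) = 0, so P lies on C.
Step 2: partial derivatives
  f_x(x, y) = -6*x**2 + 4*x*y - 2*x + 2*y**2 + 2*y - 1, f_y(x, y) = 2*x**2 + 4*x*y + 2*x - 6*y**2 - 2*y + 1.
  f_x(P) = -1, f_y(P) = 1 (gradient nonzero, so P is smooth).
Step 3: tangent line at P: -1·(x − 1) + 1·(y − 1) = 0.
Expanding: -x + y = 0.


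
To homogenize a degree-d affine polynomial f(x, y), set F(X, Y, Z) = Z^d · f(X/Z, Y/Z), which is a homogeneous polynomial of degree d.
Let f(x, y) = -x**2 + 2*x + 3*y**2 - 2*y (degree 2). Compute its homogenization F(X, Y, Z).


F(X, Y, Z) = -X**2 + 2*X*Z + 3*Y**2 - 2*Y*Z

deg(f) = 2.
Substitute x = X/Z, y = Y/Z into f, then multiply by Z^2.
  monomial -1·x^2·y^0 ↦ -1·X^2·Y^0·Z^0.
  monomial 2·x^1·y^0 ↦ 2·X^1·Y^0·Z^1.
  monomial 3·x^0·y^2 ↦ 3·X^0·Y^2·Z^0.
  monomial -2·x^0·y^1 ↦ -2·X^0·Y^1·Z^1.
Collecting: F(X, Y, Z) = -X**2 + 2*X*Z + 3*Y**2 - 2*Y*Z.


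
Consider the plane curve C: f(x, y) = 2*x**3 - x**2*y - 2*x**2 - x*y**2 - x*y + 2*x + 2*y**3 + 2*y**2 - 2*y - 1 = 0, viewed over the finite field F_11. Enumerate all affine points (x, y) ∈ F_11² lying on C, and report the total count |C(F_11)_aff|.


Affine F_11-points: {(1, 1), (2, 0), (2, 2), (2, 9), (3, 3), (4, 10), (5, 0), (5, 1), (5, 6), (9, 7), (10, 5)}; count = 11.

For each of the 121 pairs (x, y) ∈ F_11², evaluate f(x, y) mod 11. Record the zeros.
  x = 0: [0↦10, 1↦1, 2↦8, 3↦10, 4↦8, 5↦3, 6↦7, 7↦10, 8↦2, 9↦6, 10↦1]  zeros at y ∈ ∅
  x = 1: [0↦1, 1↦0, 2↦2, 3↦8, 4↦8, 5↦3, 6↦5, 7↦4, 8↦1, 9↦8, 10↦4]  zeros at y ∈ {1}
  x = 2: [0↦0, 1↦5, 2↦0, 3↦8, 4↦8, 5↦1, 6↦10, 7↦3, 8↦3, 9↦0, 10↦6]  zeros at y ∈ {0, 2, 9}
  x = 3: [0↦8, 1↦6, 2↦3, 3↦0, 4↦9, 5↦9, 6↦1, 7↦8, 8↦9, 9↦5, 10↦8]  zeros at y ∈ {3}
  x = 4: [0↦4, 1↦4, 2↦1, 3↦7, 4↦1, 5↦6, 6↦1, 7↦9, 8↦9, 9↦2, 10↦0]  zeros at y ∈ {10}
  x = 5: [0↦0, 1↦0, 2↦6, 3↦8, 4↦7, 5↦4, 6↦0, 7↦7, 8↦4, 9↦3, 10↦5]  zeros at y ∈ {0, 1, 6}
  x = 6: [0↦8, 1↦6, 2↦8, 3↦4, 4↦6, 5↦4, 6↦10, 7↦3, 8↦6, 9↦9, 10↦2]  zeros at y ∈ ∅
  x = 7: [0↦7, 1↦1, 2↦8, 3↦7, 4↦10, 5↦7, 6↦10, 7↦9, 8↦5, 9↦10, 10↦3]  zeros at y ∈ ∅
  x = 8: [0↦9, 1↦8, 2↦7, 3↦7, 4↦9, 5↦3, 6↦1, 7↦4, 8↦2, 9↦7, 10↦9]  zeros at y ∈ ∅
  x = 9: [0↦4, 1↦6, 2↦6, 3↦5, 4↦4, 5↦4, 6↦6, 7↦0, 8↦9, 9↦1, 10↦10]  zeros at y ∈ {7}
  x = 10: [0↦4, 1↦7, 2↦6, 3↦2, 4↦7, 5↦0, 6↦4, 7↦9, 8↦5, 9↦4, 10↦7]  zeros at y ∈ {5}
Collecting zeros: affine points = {(1, 1), (2, 0), (2, 2), (2, 9), (3, 3), (4, 10), (5, 0), (5, 1), (5, 6), (9, 7), (10, 5)}.
Total count |C(F_11)_aff| = 11.


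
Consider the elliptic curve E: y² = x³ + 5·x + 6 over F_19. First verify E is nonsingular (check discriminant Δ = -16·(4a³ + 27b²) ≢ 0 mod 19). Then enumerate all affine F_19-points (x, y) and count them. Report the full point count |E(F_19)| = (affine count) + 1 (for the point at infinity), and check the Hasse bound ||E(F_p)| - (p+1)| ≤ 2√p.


Affine points = {(0, 5), (0, 14), (2, 9), (2, 10), (5, 2), (5, 17), (6, 9), (6, 10), (7, 2), (7, 17), (8, 8), (8, 11), (9, 1), (9, 18), (10, 7), (10, 12), (11, 9), (11, 10), (13, 8), (13, 11), (15, 6), (15, 13), (17, 8), (17, 11), (18, 0)}; affine count = 25; |E(F_19)| = 26.

Discriminant check: Δ ∝ 4a³ + 27b² = 4·5³ + 27·6² = 4·125 + 27·36 ≡ 9 (mod 19). Nonzero ⇒ E is nonsingular.
For each x ∈ F_19, compute rhs = x³ + 5·x + 6 mod 19, then count y ∈ F_19 with y² ≡ rhs.
  x = 0: rhs = 6, matching y values: 5, 14 (2 points).
  x = 1: rhs = 12, matching y values: none (0 points).
  x = 2: rhs = 5, matching y values: 9, 10 (2 points).
  x = 3: rhs = 10, matching y values: none (0 points).
  x = 4: rhs = 14, matching y values: none (0 points).
  x = 5: rhs = 4, matching y values: 2, 17 (2 points).
  x = 6: rhs = 5, matching y values: 9, 10 (2 points).
  x = 7: rhs = 4, matching y values: 2, 17 (2 points).
  x = 8: rhs = 7, matching y values: 8, 11 (2 points).
  x = 9: rhs = 1, matching y values: 1, 18 (2 points).
  x = 10: rhs = 11, matching y values: 7, 12 (2 points).
  x = 11: rhs = 5, matching y values: 9, 10 (2 points).
  x = 12: rhs = 8, matching y values: none (0 points).
  x = 13: rhs = 7, matching y values: 8, 11 (2 points).
  x = 14: rhs = 8, matching y values: none (0 points).
  x = 15: rhs = 17, matching y values: 6, 13 (2 points).
  x = 16: rhs = 2, matching y values: none (0 points).
  x = 17: rhs = 7, matching y values: 8, 11 (2 points).
  x = 18: rhs = 0, matching y values: 0 (1 points).
Total affine count: 25.
Full point count |E(F_19)| = 25 + 1 = 26.
Hasse bound: |26 − (19+1)| = |6| = 6 ≤ 2√19 ≈ 8.7178 ✓.


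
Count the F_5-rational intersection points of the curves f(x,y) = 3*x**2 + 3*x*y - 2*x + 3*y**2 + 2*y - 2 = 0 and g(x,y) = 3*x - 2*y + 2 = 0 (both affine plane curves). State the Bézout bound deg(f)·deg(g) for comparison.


Common zeros: ∅; count = 0; Bézout bound = 2.

deg(f) = 2, deg(g) = 1, so Bézout bound = 2.
Scan x ∈ F_5. For each x, list the y ∈ F_5 with f(x, y) ≡ 0 and those with g(x, y) ≡ 0 (mod 5); the common zeros in that column are the intersection.
  x = 0: f ≡ 0 at y ∈ ∅; g ≡ 0 at y ∈ {1}; common: ∅.
  x = 1: f ≡ 0 at y ∈ ∅; g ≡ 0 at y ∈ {0}; common: ∅.
  x = 2: f ≡ 0 at y ∈ ∅; g ≡ 0 at y ∈ {4}; common: ∅.
  x = 3: f ≡ 0 at y ∈ ∅; g ≡ 0 at y ∈ {3}; common: ∅.
  x = 4: f ≡ 0 at y ∈ {1}; g ≡ 0 at y ∈ {2}; common: ∅.
Collecting: common zeros = ∅, so the count is 0.
Comparison with the Bézout bound: 0 ≤ 2 = deg(f)·deg(g), as expected for curves with no common component (the affine F_5-count falls short of the bound because intersections may lie at infinity, over extension fields, or carry multiplicity).


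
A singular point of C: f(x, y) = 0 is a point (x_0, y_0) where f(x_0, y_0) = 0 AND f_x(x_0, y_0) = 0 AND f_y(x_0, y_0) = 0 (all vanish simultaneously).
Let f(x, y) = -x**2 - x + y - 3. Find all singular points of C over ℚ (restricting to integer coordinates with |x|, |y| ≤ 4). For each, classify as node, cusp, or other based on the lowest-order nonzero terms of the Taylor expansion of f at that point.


No singular points in the scanned grid; C is smooth there.

Compute partial derivatives:
  f_x = -2*x - 1.
  f_y = 1.
f_y = 1 is a nonzero constant, so f_y never vanishes: no point (x, y) can satisfy f = f_x = f_y = 0. In particular no (x, y) ∈ {−4, ..., 4}² is singular; the curve is smooth.


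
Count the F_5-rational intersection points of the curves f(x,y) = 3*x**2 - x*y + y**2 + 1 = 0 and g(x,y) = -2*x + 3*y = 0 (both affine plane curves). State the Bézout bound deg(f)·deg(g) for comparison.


Common zeros: ∅; count = 0; Bézout bound = 2.

deg(f) = 2, deg(g) = 1, so Bézout bound = 2.
Scan x ∈ F_5. For each x, list the y ∈ F_5 with f(x, y) ≡ 0 and those with g(x, y) ≡ 0 (mod 5); the common zeros in that column are the intersection.
  x = 0: f ≡ 0 at y ∈ {2, 3}; g ≡ 0 at y ∈ {0}; common: ∅.
  x = 1: f ≡ 0 at y ∈ {3}; g ≡ 0 at y ∈ {4}; common: ∅.
  x = 2: f ≡ 0 at y ∈ ∅; g ≡ 0 at y ∈ {3}; common: ∅.
  x = 3: f ≡ 0 at y ∈ ∅; g ≡ 0 at y ∈ {2}; common: ∅.
  x = 4: f ≡ 0 at y ∈ {2}; g ≡ 0 at y ∈ {1}; common: ∅.
Collecting: common zeros = ∅, so the count is 0.
Comparison with the Bézout bound: 0 ≤ 2 = deg(f)·deg(g), as expected for curves with no common component (the affine F_5-count falls short of the bound because intersections may lie at infinity, over extension fields, or carry multiplicity).


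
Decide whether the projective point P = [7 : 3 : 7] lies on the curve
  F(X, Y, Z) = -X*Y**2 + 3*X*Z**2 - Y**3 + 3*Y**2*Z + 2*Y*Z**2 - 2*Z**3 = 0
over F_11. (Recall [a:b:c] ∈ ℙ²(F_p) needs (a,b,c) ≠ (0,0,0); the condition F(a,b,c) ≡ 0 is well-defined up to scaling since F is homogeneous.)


F(7,3,7) ≡ 10 (mod 11); P is NOT on the curve.

Evaluate F(7, 3, 7) term-by-term (mod 11).
  -X*Y**2 ↦ -1·7·9·1 = -63
  3*X*Z**2 ↦ 3·7·1·49 = 1029
  -Y**3 ↦ -1·1·27·1 = -27
  3*Y**2*Z ↦ 3·1·9·7 = 189
  2*Y*Z**2 ↦ 2·1·3·49 = 294
  -2*Z**3 ↦ -2·1·1·343 = -686
Sum: F(7, 3, 7) = (-63) + (1029) + (-27) + (189) + (294) + (-686) = 736.
Reducing mod 11: 736 ≡ 10 (mod 11).
Since F(a, b, c) ≡ 10 ≠ 0 (mod 11), P does NOT lie on the curve.


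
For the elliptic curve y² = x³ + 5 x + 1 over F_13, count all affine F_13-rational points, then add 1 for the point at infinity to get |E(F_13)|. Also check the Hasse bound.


Affine points = {(0, 1), (0, 12), (3, 2), (3, 11), (6, 0), (11, 3), (11, 10)}; affine count = 7; |E(F_13)| = 8.

Discriminant check: Δ ∝ 4a³ + 27b² = 4·5³ + 27·1² = 4·125 + 27·1 ≡ 7 (mod 13). Nonzero ⇒ E is nonsingular.
For each x ∈ F_13, compute rhs = x³ + 5·x + 1 mod 13, then count y ∈ F_13 with y² ≡ rhs.
  x = 0: rhs = 1, matching y values: 1, 12 (2 points).
  x = 1: rhs = 7, matching y values: none (0 points).
  x = 2: rhs = 6, matching y values: none (0 points).
  x = 3: rhs = 4, matching y values: 2, 11 (2 points).
  x = 4: rhs = 7, matching y values: none (0 points).
  x = 5: rhs = 8, matching y values: none (0 points).
  x = 6: rhs = 0, matching y values: 0 (1 points).
  x = 7: rhs = 2, matching y values: none (0 points).
  x = 8: rhs = 7, matching y values: none (0 points).
  x = 9: rhs = 8, matching y values: none (0 points).
  x = 10: rhs = 11, matching y values: none (0 points).
  x = 11: rhs = 9, matching y values: 3, 10 (2 points).
  x = 12: rhs = 8, matching y values: none (0 points).
Total affine count: 7.
Full point count |E(F_13)| = 7 + 1 = 8.
Hasse bound: |8 − (13+1)| = |-6| = 6 ≤ 2√13 ≈ 7.2111 ✓.


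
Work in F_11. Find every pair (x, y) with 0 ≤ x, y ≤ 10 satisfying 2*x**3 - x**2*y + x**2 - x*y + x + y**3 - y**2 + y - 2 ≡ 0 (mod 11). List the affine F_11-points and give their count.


Affine F_11-points: {(1, 6), (5, 3), (7, 7), (7, 8), (8, 1), (8, 4), (8, 7), (10, 7)}; count = 8.

For each of the 121 pairs (x, y) ∈ F_11², evaluate f(x, y) mod 11. Record the zeros.
  x = 0: [0↦9, 1↦10, 2↦4, 3↦8, 4↦6, 5↦4, 6↦8, 7↦2, 8↦3, 9↦6, 10↦6]  zeros at y ∈ ∅
  x = 1: [0↦2, 1↦1, 2↦4, 3↦6, 4↦2, 5↦9, 6↦0, 7↦3, 8↦2, 9↦3, 10↦1]  zeros at y ∈ {6}
  x = 2: [0↦9, 1↦4, 2↦3, 3↦1, 4↦4, 5↦7, 6↦5, 7↦4, 8↦10, 9↦7, 10↦1]  zeros at y ∈ ∅
  x = 3: [0↦9, 1↦9, 2↦2, 3↦5, 4↦2, 5↦10, 6↦2, 7↦6, 8↦6, 9↦8, 10↦7]  zeros at y ∈ ∅
  x = 4: [0↦3, 1↦6, 2↦2, 3↦8, 4↦8, 5↦8, 6↦3, 7↦10, 8↦2, 9↦7, 10↦9]  zeros at y ∈ ∅
  x = 5: [0↦3, 1↦7, 2↦4, 3↦0, 4↦1, 5↦2, 6↦9, 7↦6, 8↦10, 9↦5, 10↦8]  zeros at y ∈ {3}
  x = 6: [0↦10, 1↦2, 2↦9, 3↦4, 4↦4, 5↦4, 6↦10, 7↦6, 8↦9, 9↦3, 10↦5]  zeros at y ∈ ∅
  x = 7: [0↦3, 1↦3, 2↦7, 3↦10, 4↦7, 5↦4, 6↦7, 7↦0, 8↦0, 9↦2, 10↦1]  zeros at y ∈ {7, 8}
  x = 8: [0↦5, 1↦0, 2↦10, 3↦8, 4↦0, 5↦3, 6↦1, 7↦0, 8↦6, 9↦3, 10↦8]  zeros at y ∈ {1, 4, 7}
  x = 9: [0↦6, 1↦5, 2↦8, 3↦10, 4↦6, 5↦2, 6↦4, 7↦7, 8↦6, 9↦7, 10↦5]  zeros at y ∈ ∅
  x = 10: [0↦7, 1↦8, 2↦2, 3↦6, 4↦4, 5↦2, 6↦6, 7↦0, 8↦1, 9↦4, 10↦4]  zeros at y ∈ {7}
Collecting zeros: affine points = {(1, 6), (5, 3), (7, 7), (7, 8), (8, 1), (8, 4), (8, 7), (10, 7)}.
Total count |C(F_11)_aff| = 8.


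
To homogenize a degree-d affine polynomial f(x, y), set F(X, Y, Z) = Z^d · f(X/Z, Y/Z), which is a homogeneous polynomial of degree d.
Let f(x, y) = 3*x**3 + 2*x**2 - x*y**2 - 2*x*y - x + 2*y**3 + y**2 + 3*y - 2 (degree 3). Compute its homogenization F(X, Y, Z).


F(X, Y, Z) = 3*X**3 + 2*X**2*Z - X*Y**2 - 2*X*Y*Z - X*Z**2 + 2*Y**3 + Y**2*Z + 3*Y*Z**2 - 2*Z**3

deg(f) = 3.
Substitute x = X/Z, y = Y/Z into f, then multiply by Z^3.
  monomial 3·x^3·y^0 ↦ 3·X^3·Y^0·Z^0.
  monomial 2·x^2·y^0 ↦ 2·X^2·Y^0·Z^1.
  monomial -1·x^1·y^2 ↦ -1·X^1·Y^2·Z^0.
  monomial -2·x^1·y^1 ↦ -2·X^1·Y^1·Z^1.
  monomial -1·x^1·y^0 ↦ -1·X^1·Y^0·Z^2.
  monomial 2·x^0·y^3 ↦ 2·X^0·Y^3·Z^0.
  monomial 1·x^0·y^2 ↦ 1·X^0·Y^2·Z^1.
  monomial 3·x^0·y^1 ↦ 3·X^0·Y^1·Z^2.
  monomial -2·x^0·y^0 ↦ -2·X^0·Y^0·Z^3.
Collecting: F(X, Y, Z) = 3*X**3 + 2*X**2*Z - X*Y**2 - 2*X*Y*Z - X*Z**2 + 2*Y**3 + Y**2*Z + 3*Y*Z**2 - 2*Z**3.


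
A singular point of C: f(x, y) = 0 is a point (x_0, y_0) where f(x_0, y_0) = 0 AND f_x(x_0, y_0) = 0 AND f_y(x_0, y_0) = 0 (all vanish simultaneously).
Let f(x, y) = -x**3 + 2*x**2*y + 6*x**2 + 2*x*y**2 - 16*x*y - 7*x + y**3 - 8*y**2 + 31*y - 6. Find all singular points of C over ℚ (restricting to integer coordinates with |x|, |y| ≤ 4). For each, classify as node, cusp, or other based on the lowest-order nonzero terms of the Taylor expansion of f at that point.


Singular points: {(3, 1)}; classification: node.

Compute partial derivatives:
  f_x = -3*x**2 + 4*x*y + 12*x + 2*y**2 - 16*y - 7.
  f_y = 2*x**2 + 4*x*y - 16*x + 3*y**2 - 16*y + 31.
Scan x_0 ∈ {−4, ..., 4}. For each x_0, f_y(x_0, y) is a polynomial in y; find its integer roots y ∈ {−4, ..., 4}, then test f_x and f at those candidates.
  x = -4: f_y(-4, y) = 3*y**2 - 32*y + 127; no integer root y with |y| ≤ 4.
  x = -3: f_y(-3, y) = 3*y**2 - 28*y + 97; no integer root y with |y| ≤ 4.
  x = -2: f_y(-2, y) = 3*y**2 - 24*y + 71; no integer root y with |y| ≤ 4.
  x = -1: f_y(-1, y) = 3*y**2 - 20*y + 49; no integer root y with |y| ≤ 4.
  x = 0: f_y(0, y) = 3*y**2 - 16*y + 31; no integer root y with |y| ≤ 4.
  x = 1: f_y(1, y) = 3*y**2 - 12*y + 17; no integer root y with |y| ≤ 4.
  x = 2: f_y(2, y) = 3*y**2 - 8*y + 7; no integer root y with |y| ≤ 4.
  x = 3: f_y(3, y) = 3*y**2 - 4*y + 1; vanishes at y ∈ {1}. (3, 1): f_x = 0, f = 0 — SINGULAR.
  x = 4: f_y(4, y) = 3*y**2 - 1; no integer root y with |y| ≤ 4.
Only singular point on the grid: (3, 1).
Classify: substitute x = 3 + u, y = 1 + v and expand: f = -u**3 + 2*u**2*v - u**2 + 2*u*v**2 + v**3 + v**2.
No constant or linear terms (consistent with a singular point). Quadratic part: -u**2 + v**2. Cubic part: -u**3 + 2*u**2*v + 2*u*v**2 + v**3.
The quadratic part v**2 - u**2 = (v − u)(v + u) splits into two distinct linear factors, so there are two distinct tangent lines y − 1 = ±(x − 3) — this is a node (ordinary double point).
Classification: node.


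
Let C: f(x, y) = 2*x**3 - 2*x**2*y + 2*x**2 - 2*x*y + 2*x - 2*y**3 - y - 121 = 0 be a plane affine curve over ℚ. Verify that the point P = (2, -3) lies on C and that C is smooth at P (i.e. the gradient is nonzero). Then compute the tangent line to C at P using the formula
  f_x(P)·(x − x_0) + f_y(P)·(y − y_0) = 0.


Tangent line at P: 64*x - 67*y - 329 = 0.

Step 1: f(2, -3) = 0, so P lies on C.
Step 2: partial derivatives
  f_x(x, y) = 6*x**2 - 4*x*y + 4*x - 2*y + 2, f_y(x, y) = -2*x**2 - 2*x - 6*y**2 - 1.
  f_x(P) = 64, f_y(P) = -67 (gradient nonzero, so P is smooth).
Step 3: tangent line at P: 64·(x − 2) + -67·(y − -3) = 0.
Expanding: 64*x - 67*y - 329 = 0.


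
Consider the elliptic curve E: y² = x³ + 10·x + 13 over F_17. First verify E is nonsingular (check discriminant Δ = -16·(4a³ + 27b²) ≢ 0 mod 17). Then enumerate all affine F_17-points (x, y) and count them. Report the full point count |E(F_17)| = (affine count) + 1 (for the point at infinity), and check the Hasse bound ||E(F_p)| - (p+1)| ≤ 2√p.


Affine points = {(0, 8), (0, 9), (3, 6), (3, 11), (4, 7), (4, 10), (5, 1), (5, 16), (6, 0), (7, 1), (7, 16), (9, 4), (9, 13), (10, 5), (10, 12), (11, 3), (11, 14), (12, 5), (12, 12), (15, 6), (15, 11), (16, 6), (16, 11)}; affine count = 23; |E(F_17)| = 24.

Discriminant check: Δ ∝ 4a³ + 27b² = 4·10³ + 27·13² = 4·1000 + 27·169 ≡ 12 (mod 17). Nonzero ⇒ E is nonsingular.
For each x ∈ F_17, compute rhs = x³ + 10·x + 13 mod 17, then count y ∈ F_17 with y² ≡ rhs.
  x = 0: rhs = 13, matching y values: 8, 9 (2 points).
  x = 1: rhs = 7, matching y values: none (0 points).
  x = 2: rhs = 7, matching y values: none (0 points).
  x = 3: rhs = 2, matching y values: 6, 11 (2 points).
  x = 4: rhs = 15, matching y values: 7, 10 (2 points).
  x = 5: rhs = 1, matching y values: 1, 16 (2 points).
  x = 6: rhs = 0, matching y values: 0 (1 points).
  x = 7: rhs = 1, matching y values: 1, 16 (2 points).
  x = 8: rhs = 10, matching y values: none (0 points).
  x = 9: rhs = 16, matching y values: 4, 13 (2 points).
  x = 10: rhs = 8, matching y values: 5, 12 (2 points).
  x = 11: rhs = 9, matching y values: 3, 14 (2 points).
  x = 12: rhs = 8, matching y values: 5, 12 (2 points).
  x = 13: rhs = 11, matching y values: none (0 points).
  x = 14: rhs = 7, matching y values: none (0 points).
  x = 15: rhs = 2, matching y values: 6, 11 (2 points).
  x = 16: rhs = 2, matching y values: 6, 11 (2 points).
Total affine count: 23.
Full point count |E(F_17)| = 23 + 1 = 24.
Hasse bound: |24 − (17+1)| = |6| = 6 ≤ 2√17 ≈ 8.2462 ✓.


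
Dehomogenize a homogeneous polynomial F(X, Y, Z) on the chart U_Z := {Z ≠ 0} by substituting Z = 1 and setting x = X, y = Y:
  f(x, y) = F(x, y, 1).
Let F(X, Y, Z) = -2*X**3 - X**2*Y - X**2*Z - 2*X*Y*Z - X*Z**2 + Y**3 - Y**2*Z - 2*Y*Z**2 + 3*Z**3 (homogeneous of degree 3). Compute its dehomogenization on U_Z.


f(x, y) = -2*x**3 - x**2*y - x**2 - 2*x*y - x + y**3 - y**2 - 2*y + 3

On U_Z we set Z = 1. Each monomial c·X^i·Y^j·Z^k in F becomes c·x^i·y^j·1^k = c·x^i·y^j.
Substituting Z = 1: F(X, Y, 1) = -2*x**3 - x**2*y - x**2 - 2*x*y - x + y**3 - y**2 - 2*y + 3.
Note: deg(f) ≤ deg(F) = 3; strict inequality happens when F is divisible by Z (lost terms).


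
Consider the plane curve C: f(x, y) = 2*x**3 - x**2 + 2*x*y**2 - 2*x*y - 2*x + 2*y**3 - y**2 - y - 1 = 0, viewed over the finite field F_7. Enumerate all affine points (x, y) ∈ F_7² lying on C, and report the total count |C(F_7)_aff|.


Affine F_7-points: {(1, 6), (2, 0), (2, 1), (3, 5), (4, 5), (6, 3)}; count = 6.

For each of the 49 pairs (x, y) ∈ F_7², evaluate f(x, y) mod 7. Record the zeros.
  x = 0: [0↦6, 1↦6, 2↦2, 3↦6, 4↦2, 5↦2, 6↦4]  zeros at y ∈ ∅
  x = 1: [0↦5, 1↦5, 2↦5, 3↦3, 4↦4, 5↦6, 6↦0]  zeros at y ∈ {6}
  x = 2: [0↦0, 1↦0, 2↦4, 3↦3, 4↦2, 5↦6, 6↦6]  zeros at y ∈ {0, 1}
  x = 3: [0↦3, 1↦3, 2↦4, 3↦4, 4↦1, 5↦0, 6↦6]  zeros at y ∈ {5}
  x = 4: [0↦5, 1↦5, 2↦3, 3↦4, 4↦6, 5↦0, 6↦5]  zeros at y ∈ {5}
  x = 5: [0↦4, 1↦4, 2↦6, 3↦1, 4↦1, 5↦4, 6↦1]  zeros at y ∈ ∅
  x = 6: [0↦5, 1↦5, 2↦4, 3↦0, 4↦5, 5↦3, 6↦6]  zeros at y ∈ {3}
Collecting zeros: affine points = {(1, 6), (2, 0), (2, 1), (3, 5), (4, 5), (6, 3)}.
Total count |C(F_7)_aff| = 6.


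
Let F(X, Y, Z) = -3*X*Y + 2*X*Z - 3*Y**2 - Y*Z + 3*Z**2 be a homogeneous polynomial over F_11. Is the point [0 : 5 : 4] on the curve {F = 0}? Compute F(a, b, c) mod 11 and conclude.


F(0,5,4) ≡ 8 (mod 11); P is NOT on the curve.

Evaluate F(0, 5, 4) term-by-term (mod 11).
  -3*X*Y ↦ -3·0·5·1 = 0
  2*X*Z ↦ 2·0·1·4 = 0
  -3*Y**2 ↦ -3·1·25·1 = -75
  -Y*Z ↦ -1·1·5·4 = -20
  3*Z**2 ↦ 3·1·1·16 = 48
Sum: F(0, 5, 4) = (0) + (0) + (-75) + (-20) + (48) = -47.
Reducing mod 11: -47 ≡ 8 (mod 11).
Since F(a, b, c) ≡ 8 ≠ 0 (mod 11), P does NOT lie on the curve.


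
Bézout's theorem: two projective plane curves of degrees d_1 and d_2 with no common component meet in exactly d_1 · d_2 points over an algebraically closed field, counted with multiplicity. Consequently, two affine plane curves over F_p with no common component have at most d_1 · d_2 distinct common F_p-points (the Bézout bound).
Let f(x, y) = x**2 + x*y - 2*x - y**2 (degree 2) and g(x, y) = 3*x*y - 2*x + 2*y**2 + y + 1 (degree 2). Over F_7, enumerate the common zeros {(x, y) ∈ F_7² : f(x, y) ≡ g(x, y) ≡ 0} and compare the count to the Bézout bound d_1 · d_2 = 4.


Common zeros: ∅; count = 0; Bézout bound = 4.

deg(f) = 2, deg(g) = 2, so Bézout bound = 4.
Scan x ∈ F_7. For each x, list the y ∈ F_7 with f(x, y) ≡ 0 and those with g(x, y) ≡ 0 (mod 7); the common zeros in that column are the intersection.
  x = 0: f ≡ 0 at y ∈ {0}; g ≡ 0 at y ∈ {5}; common: ∅.
  x = 1: f ≡ 0 at y ∈ {3, 5}; g ≡ 0 at y ∈ ∅; common: ∅.
  x = 2: f ≡ 0 at y ∈ {0, 2}; g ≡ 0 at y ∈ ∅; common: ∅.
  x = 3: f ≡ 0 at y ∈ {5}; g ≡ 0 at y ∈ {1}; common: ∅.
  x = 4: f ≡ 0 at y ∈ ∅; g ≡ 0 at y ∈ {0, 4}; common: ∅.
  x = 5: f ≡ 0 at y ∈ {2, 3}; g ≡ 0 at y ∈ ∅; common: ∅.
  x = 6: f ≡ 0 at y ∈ ∅; g ≡ 0 at y ∈ {2, 6}; common: ∅.
Collecting: common zeros = ∅, so the count is 0.
Comparison with the Bézout bound: 0 ≤ 4 = deg(f)·deg(g), as expected for curves with no common component (the affine F_7-count falls short of the bound because intersections may lie at infinity, over extension fields, or carry multiplicity).


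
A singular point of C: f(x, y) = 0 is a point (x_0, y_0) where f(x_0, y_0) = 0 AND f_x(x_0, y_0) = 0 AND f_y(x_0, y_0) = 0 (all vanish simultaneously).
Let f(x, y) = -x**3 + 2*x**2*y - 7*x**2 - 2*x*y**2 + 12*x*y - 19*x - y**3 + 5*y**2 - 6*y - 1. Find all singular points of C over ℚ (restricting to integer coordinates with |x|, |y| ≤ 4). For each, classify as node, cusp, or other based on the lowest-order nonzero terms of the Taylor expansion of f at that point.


Singular points: {(-1, 2)}; classification: cusp.

Compute partial derivatives:
  f_x = -3*x**2 + 4*x*y - 14*x - 2*y**2 + 12*y - 19.
  f_y = 2*x**2 - 4*x*y + 12*x - 3*y**2 + 10*y - 6.
Scan x_0 ∈ {−4, ..., 4}. For each x_0, f_y(x_0, y) is a polynomial in y; find its integer roots y ∈ {−4, ..., 4}, then test f_x and f at those candidates.
  x = -4: f_y(-4, y) = -3*y**2 + 26*y - 22; no integer root y with |y| ≤ 4.
  x = -3: f_y(-3, y) = -3*y**2 + 22*y - 24; no integer root y with |y| ≤ 4.
  x = -2: f_y(-2, y) = -3*y**2 + 18*y - 22; no integer root y with |y| ≤ 4.
  x = -1: f_y(-1, y) = -3*y**2 + 14*y - 16; vanishes at y ∈ {2}. (-1, 2): f_x = 0, f = 0 — SINGULAR.
  x = 0: f_y(0, y) = -3*y**2 + 10*y - 6; no integer root y with |y| ≤ 4.
  x = 1: f_y(1, y) = -3*y**2 + 6*y + 8; no integer root y with |y| ≤ 4.
  x = 2: f_y(2, y) = -3*y**2 + 2*y + 26; no integer root y with |y| ≤ 4.
  x = 3: f_y(3, y) = -3*y**2 - 2*y + 48; no integer root y with |y| ≤ 4.
  x = 4: f_y(4, y) = -3*y**2 - 6*y + 74; no integer root y with |y| ≤ 4.
Only singular point on the grid: (-1, 2).
Classify: substitute x = -1 + u, y = 2 + v and expand: f = -u**3 + 2*u**2*v - 2*u*v**2 - v**3 + v**2.
No constant or linear terms (consistent with a singular point). Quadratic part: v**2. Cubic part: -u**3 + 2*u**2*v - 2*u*v**2 - v**3.
The quadratic part v**2 is a perfect square, so there is a single (double) tangent line v = 0, i.e. y = 2. Restricting the cubic part to that line (v = 0) leaves -u**3 ≠ 0, so f is not divisible by v and the branch is v² ≈ u**3 to lowest order — this is a cusp.
Classification: cusp.


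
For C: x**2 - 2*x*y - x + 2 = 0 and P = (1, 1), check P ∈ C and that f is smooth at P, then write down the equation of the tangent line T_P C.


Tangent line at P: -x - 2*y + 3 = 0.

Step 1: f(1, 1) = 0, so P lies on C.
Step 2: partial derivatives
  f_x(x, y) = 2*x - 2*y - 1, f_y(x, y) = -2*x.
  f_x(P) = -1, f_y(P) = -2 (gradient nonzero, so P is smooth).
Step 3: tangent line at P: -1·(x − 1) + -2·(y − 1) = 0.
Expanding: -x - 2*y + 3 = 0.


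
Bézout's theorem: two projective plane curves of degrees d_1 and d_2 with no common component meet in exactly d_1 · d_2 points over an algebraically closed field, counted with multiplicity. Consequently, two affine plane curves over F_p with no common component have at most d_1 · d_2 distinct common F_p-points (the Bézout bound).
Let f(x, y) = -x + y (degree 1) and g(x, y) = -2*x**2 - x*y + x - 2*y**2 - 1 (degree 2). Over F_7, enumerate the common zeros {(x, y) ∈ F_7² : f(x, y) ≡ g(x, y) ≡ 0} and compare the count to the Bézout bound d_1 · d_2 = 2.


Common zeros: {(4, 4), (6, 6)}; count = 2; Bézout bound = 2.

deg(f) = 1, deg(g) = 2, so Bézout bound = 2.
Scan x ∈ F_7. For each x, list the y ∈ F_7 with f(x, y) ≡ 0 and those with g(x, y) ≡ 0 (mod 7); the common zeros in that column are the intersection.
  x = 0: f ≡ 0 at y ∈ {0}; g ≡ 0 at y ∈ ∅; common: ∅.
  x = 1: f ≡ 0 at y ∈ {1}; g ≡ 0 at y ∈ ∅; common: ∅.
  x = 2: f ≡ 0 at y ∈ {2}; g ≡ 0 at y ∈ {0, 6}; common: ∅.
  x = 3: f ≡ 0 at y ∈ {3}; g ≡ 0 at y ∈ {1}; common: ∅.
  x = 4: f ≡ 0 at y ∈ {4}; g ≡ 0 at y ∈ {1, 4}; common: {4}.
  x = 5: f ≡ 0 at y ∈ {5}; g ≡ 0 at y ∈ {4}; common: ∅.
  x = 6: f ≡ 0 at y ∈ {6}; g ≡ 0 at y ∈ {5, 6}; common: {6}.
Collecting: common zeros = {(4, 4), (6, 6)}, so the count is 2.
Comparison with the Bézout bound: 2 ≤ 2 = deg(f)·deg(g), as expected for curves with no common component (the bound is attained).
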